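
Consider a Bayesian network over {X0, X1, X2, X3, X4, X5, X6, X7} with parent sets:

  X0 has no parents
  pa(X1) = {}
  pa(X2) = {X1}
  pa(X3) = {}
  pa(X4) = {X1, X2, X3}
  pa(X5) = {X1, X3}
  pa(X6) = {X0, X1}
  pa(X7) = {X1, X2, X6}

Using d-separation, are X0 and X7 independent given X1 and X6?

Yes — X0 and X7 are d-separated given {X1, X6}.

5 paths connect X0 and X7; each must be blocked for d-separation to hold:
  1. X0 → X6 ← X1 → X4 ← X2 → X7 — X6:collider[open]; X1:fork[blocks]; X4:collider[blocks]; X2:fork[open] ⇒ blocked
  2. X0 → X6 ← X1 → X7 — X6:collider[open]; X1:fork[blocks] ⇒ blocked
  3. X0 → X6 ← X1 → X5 ← X3 → X4 ← X2 → X7 — X6:collider[open]; X1:fork[blocks]; X5:collider[blocks]; X3:fork[open]; X4:collider[blocks]; X2:fork[open] ⇒ blocked
  4. X0 → X6 ← X1 → X2 → X7 — X6:collider[open]; X1:fork[blocks]; X2:chain[open] ⇒ blocked
  5. X0 → X6 → X7 — X6:chain[blocks] ⇒ blocked
All paths are blocked; X0 ⊥ X7 | {X1, X6} holds.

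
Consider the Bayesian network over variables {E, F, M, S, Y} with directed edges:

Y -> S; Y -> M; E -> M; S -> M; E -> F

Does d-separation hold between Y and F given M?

Enumerating the 2 paths from Y to F and testing each for blocking by {M}:
Path 1: Y → M ← E → F
  M is a collider and M is conditioned on, which opens it; E is a fork and E is not conditioned on — no node blocks this path, so it is active.
Path 2: Y → S → M ← E → F
  S is a chain and S is not conditioned on; M is a collider and M is conditioned on, which opens it; E is a fork and E is not conditioned on — no node blocks this path, so it is active.
Because an active path exists, Y and F are not d-separated.

No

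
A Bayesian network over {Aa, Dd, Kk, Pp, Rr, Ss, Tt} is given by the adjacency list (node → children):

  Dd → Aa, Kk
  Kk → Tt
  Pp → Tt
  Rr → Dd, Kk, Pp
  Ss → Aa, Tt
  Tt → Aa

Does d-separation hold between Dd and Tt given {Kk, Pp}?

Enumerating the 6 paths from Dd to Tt and testing each for blocking by {Kk, Pp}:
Path 1: Dd → Kk → Tt
  Kk is a chain here and Kk is conditioned on, so the path is blocked at Kk.
Path 2: Dd → Kk ← Rr → Pp → Tt
  Pp is a chain here and Pp is conditioned on, so the path is blocked at Pp.
Path 3: Dd ← Rr → Pp → Tt
  Pp is a chain here and Pp is conditioned on, so the path is blocked at Pp.
Path 4: Dd ← Rr → Kk → Tt
  Kk is a chain here and Kk is conditioned on, so the path is blocked at Kk.
Path 5: Dd → Aa ← Ss → Tt
  Aa is a collider here and neither Aa nor any of its descendants is conditioned on, so the collider stays closed — the path is blocked at Aa.
Path 6: Dd → Aa ← Tt
  Aa is a collider here and neither Aa nor any of its descendants is conditioned on, so the collider stays closed — the path is blocked at Aa.
All paths are blocked; Dd ⊥ Tt | {Kk, Pp} holds.

Yes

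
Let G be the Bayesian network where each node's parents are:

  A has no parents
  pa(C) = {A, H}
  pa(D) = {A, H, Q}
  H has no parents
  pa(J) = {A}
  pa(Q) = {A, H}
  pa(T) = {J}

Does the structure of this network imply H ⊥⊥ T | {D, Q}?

Enumerating the 5 paths from H to T and testing each for blocking by {D, Q}:
Path 1: H → Q ← A → J → T
  Q is a collider and Q is conditioned on, which opens it; A is a fork and A is not conditioned on; J is a chain and J is not conditioned on — no node blocks this path, so it is active.
Path 2: H → Q → D ← A → J → T
  Q is a chain here and Q is conditioned on, so the path is blocked at Q.
Path 3: H → C ← A → J → T
  C is a collider here and neither C nor any of its descendants is conditioned on, so the collider stays closed — the path is blocked at C.
Path 4: H → D ← Q ← A → J → T
  Q is a chain here and Q is conditioned on, so the path is blocked at Q.
Path 5: H → D ← A → J → T
  D is a collider and D is conditioned on, which opens it; A is a fork and A is not conditioned on; J is a chain and J is not conditioned on — no node blocks this path, so it is active.
At least one path is unblocked, so d-separation fails.

No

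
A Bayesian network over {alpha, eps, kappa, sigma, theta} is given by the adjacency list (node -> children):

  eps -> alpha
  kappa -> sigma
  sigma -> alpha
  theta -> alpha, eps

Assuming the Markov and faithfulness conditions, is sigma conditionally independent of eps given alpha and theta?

No — sigma and eps are not d-separated given {alpha, theta}.

Enumerating the 2 paths from sigma to eps and testing each for blocking by {alpha, theta}:
Path 1: sigma → alpha ← theta → eps
  theta is a fork here and theta is conditioned on, so the path is blocked at theta.
Path 2: sigma → alpha ← eps
  alpha is a collider and alpha is conditioned on, which opens it — no node blocks this path, so it is active.
At least one path is unblocked, so d-separation fails.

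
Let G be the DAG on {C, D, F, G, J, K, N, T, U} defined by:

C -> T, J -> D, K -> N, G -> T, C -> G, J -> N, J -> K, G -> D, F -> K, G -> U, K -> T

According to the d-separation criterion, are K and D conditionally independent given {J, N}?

Enumerating the 4 paths from K to D and testing each for blocking by {J, N}:
Path 1: K → N ← J → D
  J is a fork here and J is conditioned on, so the path is blocked at J.
Path 2: K ← J → D
  J is a fork here and J is conditioned on, so the path is blocked at J.
Path 3: K → T ← C → G → D
  T is a collider here and neither T nor any of its descendants is conditioned on, so the collider stays closed — the path is blocked at T.
Path 4: K → T ← G → D
  T is a collider here and neither T nor any of its descendants is conditioned on, so the collider stays closed — the path is blocked at T.
Since every path is blocked, d-separation holds.

Yes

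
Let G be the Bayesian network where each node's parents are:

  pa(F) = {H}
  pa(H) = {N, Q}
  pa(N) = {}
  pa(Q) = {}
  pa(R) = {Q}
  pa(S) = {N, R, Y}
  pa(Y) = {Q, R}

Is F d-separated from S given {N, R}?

Enumerating the 5 paths from F to S and testing each for blocking by {N, R}:
  1. F ← H ← N → S — H:chain[open]; N:fork[blocks] ⇒ blocked
  2. F ← H ← Q → R → S — H:chain[open]; Q:fork[open]; R:chain[blocks] ⇒ blocked
  3. F ← H ← Q → R → Y → S — H:chain[open]; Q:fork[open]; R:chain[blocks]; Y:chain[open] ⇒ blocked
  4. F ← H ← Q → Y → S — H:chain[open]; Q:fork[open]; Y:chain[open] ⇒ active
  5. F ← H ← Q → Y ← R → S — H:chain[open]; Q:fork[open]; Y:collider[blocks]; R:fork[blocks] ⇒ blocked
Because an active path exists, F and S are not d-separated.

No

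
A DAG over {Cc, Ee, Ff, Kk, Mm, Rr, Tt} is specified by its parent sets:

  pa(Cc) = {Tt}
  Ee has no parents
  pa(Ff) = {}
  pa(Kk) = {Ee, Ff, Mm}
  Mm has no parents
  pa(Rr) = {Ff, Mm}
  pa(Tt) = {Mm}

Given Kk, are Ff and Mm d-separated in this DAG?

There are 2 undirected paths between Ff and Mm; checking each against the conditioning set {Kk}:
Path 1: Ff → Kk ← Mm
  Kk is a collider and Kk is conditioned on, which opens it — no node blocks this path, so it is active.
Path 2: Ff → Rr ← Mm
  Rr is a collider here and neither Rr nor any of its descendants is conditioned on, so the collider stays closed — the path is blocked at Rr.
At least one path is unblocked, so d-separation fails.

No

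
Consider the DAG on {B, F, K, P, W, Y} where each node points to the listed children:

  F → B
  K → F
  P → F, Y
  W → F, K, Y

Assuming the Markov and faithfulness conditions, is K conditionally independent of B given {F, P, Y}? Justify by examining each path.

Yes

Enumerating the 3 paths from K to B and testing each for blocking by {F, P, Y}:
Path 1: K → F → B
  F is a chain here and F is conditioned on, so the path is blocked at F.
Path 2: K ← W → F → B
  F is a chain here and F is conditioned on, so the path is blocked at F.
Path 3: K ← W → Y ← P → F → B
  P is a fork here and P is conditioned on, so the path is blocked at P.
Since every path is blocked, d-separation holds.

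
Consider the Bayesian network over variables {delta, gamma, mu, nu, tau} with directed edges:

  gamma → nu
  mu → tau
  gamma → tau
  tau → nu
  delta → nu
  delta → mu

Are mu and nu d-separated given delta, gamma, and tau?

Enumerating the 3 paths from mu to nu and testing each for blocking by {delta, gamma, tau}:
  1. mu ← delta → nu — delta:fork[blocks] ⇒ blocked
  2. mu → tau ← gamma → nu — tau:collider[open]; gamma:fork[blocks] ⇒ blocked
  3. mu → tau → nu — tau:chain[blocks] ⇒ blocked
Every path is blocked, so mu and nu are d-separated given {delta, gamma, tau}.

Yes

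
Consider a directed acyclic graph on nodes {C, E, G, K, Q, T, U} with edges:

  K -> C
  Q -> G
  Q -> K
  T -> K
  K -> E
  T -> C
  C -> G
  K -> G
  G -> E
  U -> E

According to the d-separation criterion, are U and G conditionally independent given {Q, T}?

Enumerating the 5 paths from U to G and testing each for blocking by {Q, T}:
Path 1: U → E ← G
  E is a collider here and neither E nor any of its descendants is conditioned on, so the collider stays closed — the path is blocked at E.
Path 2: U → E ← K → G
  E is a collider here and neither E nor any of its descendants is conditioned on, so the collider stays closed — the path is blocked at E.
Path 3: U → E ← K ← T → C → G
  E is a collider here and neither E nor any of its descendants is conditioned on, so the collider stays closed — the path is blocked at E.
Path 4: U → E ← K → C → G
  E is a collider here and neither E nor any of its descendants is conditioned on, so the collider stays closed — the path is blocked at E.
Path 5: U → E ← K ← Q → G
  E is a collider here and neither E nor any of its descendants is conditioned on, so the collider stays closed — the path is blocked at E.
All paths are blocked; U ⊥ G | {Q, T} holds.

Yes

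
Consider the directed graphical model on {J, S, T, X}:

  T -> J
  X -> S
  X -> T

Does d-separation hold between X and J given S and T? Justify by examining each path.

The only undirected path from X to J is:
Path 1: X → T → J
  T is a chain here and T is conditioned on, so the path is blocked at T.
Since every path is blocked, d-separation holds.

Yes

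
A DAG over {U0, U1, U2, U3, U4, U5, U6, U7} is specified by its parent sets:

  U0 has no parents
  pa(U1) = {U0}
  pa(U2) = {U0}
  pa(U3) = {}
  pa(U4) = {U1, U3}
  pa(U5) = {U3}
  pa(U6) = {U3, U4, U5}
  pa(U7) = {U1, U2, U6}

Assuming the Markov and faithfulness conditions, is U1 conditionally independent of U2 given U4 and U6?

No

5 paths connect U1 and U2; each must be blocked for d-separation to hold:
Path 1: U1 → U4 → U6 → U7 ← U2
  U4 is a chain here and U4 is conditioned on, so the path is blocked at U4.
Path 2: U1 → U4 ← U3 → U6 → U7 ← U2
  U6 is a chain here and U6 is conditioned on, so the path is blocked at U6.
Path 3: U1 → U4 ← U3 → U5 → U6 → U7 ← U2
  U6 is a chain here and U6 is conditioned on, so the path is blocked at U6.
Path 4: U1 → U7 ← U2
  U7 is a collider here and neither U7 nor any of its descendants is conditioned on, so the collider stays closed — the path is blocked at U7.
Path 5: U1 ← U0 → U2
  U0 is a fork and U0 is not conditioned on — no node blocks this path, so it is active.
Because an active path exists, U1 and U2 are not d-separated.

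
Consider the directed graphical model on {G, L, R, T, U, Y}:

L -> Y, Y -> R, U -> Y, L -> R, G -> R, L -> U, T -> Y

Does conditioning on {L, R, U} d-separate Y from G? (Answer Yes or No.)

3 paths connect Y and G; each must be blocked for d-separation to hold:
Path 1: Y ← U ← L → R ← G
  U is a chain here and U is conditioned on, so the path is blocked at U.
Path 2: Y → R ← G
  R is a collider and R is conditioned on, which opens it — no node blocks this path, so it is active.
Path 3: Y ← L → R ← G
  L is a fork here and L is conditioned on, so the path is blocked at L.
At least one path is unblocked, so d-separation fails.

No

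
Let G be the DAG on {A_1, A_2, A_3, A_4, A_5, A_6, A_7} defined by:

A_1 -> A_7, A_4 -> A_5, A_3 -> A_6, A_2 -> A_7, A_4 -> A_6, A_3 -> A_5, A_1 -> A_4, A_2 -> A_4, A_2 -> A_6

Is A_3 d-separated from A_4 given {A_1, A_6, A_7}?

No — A_3 and A_4 are not d-separated given {A_1, A_6, A_7}.

There are 4 undirected paths between A_3 and A_4; checking each against the conditioning set {A_1, A_6, A_7}:
Path 1: A_3 → A_5 ← A_4
  A_5 is a collider here and neither A_5 nor any of its descendants is conditioned on, so the collider stays closed — the path is blocked at A_5.
Path 2: A_3 → A_6 ← A_2 → A_7 ← A_1 → A_4
  A_1 is a fork here and A_1 is conditioned on, so the path is blocked at A_1.
Path 3: A_3 → A_6 ← A_2 → A_4
  A_6 is a collider and A_6 is conditioned on, which opens it; A_2 is a fork and A_2 is not conditioned on — no node blocks this path, so it is active.
Path 4: A_3 → A_6 ← A_4
  A_6 is a collider and A_6 is conditioned on, which opens it — no node blocks this path, so it is active.
Because an active path exists, A_3 and A_4 are not d-separated.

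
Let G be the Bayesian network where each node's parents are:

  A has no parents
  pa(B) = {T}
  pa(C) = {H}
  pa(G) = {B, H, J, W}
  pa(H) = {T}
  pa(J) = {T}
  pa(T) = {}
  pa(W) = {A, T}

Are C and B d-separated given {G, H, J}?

Yes

There are 6 undirected paths between C and B; checking each against the conditioning set {G, H, J}:
Path 1: C ← H ← T → B
  H is a chain here and H is conditioned on, so the path is blocked at H.
Path 2: C ← H ← T → W → G ← B
  H is a chain here and H is conditioned on, so the path is blocked at H.
Path 3: C ← H ← T → J → G ← B
  H is a chain here and H is conditioned on, so the path is blocked at H.
Path 4: C ← H → G ← B
  H is a fork here and H is conditioned on, so the path is blocked at H.
Path 5: C ← H → G ← W ← T → B
  H is a fork here and H is conditioned on, so the path is blocked at H.
Path 6: C ← H → G ← J ← T → B
  H is a fork here and H is conditioned on, so the path is blocked at H.
Since every path is blocked, d-separation holds.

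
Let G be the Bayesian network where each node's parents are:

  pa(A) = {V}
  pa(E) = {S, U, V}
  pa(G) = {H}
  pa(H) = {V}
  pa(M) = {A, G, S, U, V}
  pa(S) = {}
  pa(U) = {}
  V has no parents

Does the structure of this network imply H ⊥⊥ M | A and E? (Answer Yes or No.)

There are 5 undirected paths between H and M; checking each against the conditioning set {A, E}:
  1. H → G → M — G:chain[open] ⇒ active
  2. H ← V → M — V:fork[open] ⇒ active
  3. H ← V → E ← U → M — V:fork[open]; E:collider[open]; U:fork[open] ⇒ active
  4. H ← V → E ← S → M — V:fork[open]; E:collider[open]; S:fork[open] ⇒ active
  5. H ← V → A → M — V:fork[open]; A:chain[blocks] ⇒ blocked
At least one path is unblocked, so d-separation fails.

No — H and M are not d-separated given {A, E}.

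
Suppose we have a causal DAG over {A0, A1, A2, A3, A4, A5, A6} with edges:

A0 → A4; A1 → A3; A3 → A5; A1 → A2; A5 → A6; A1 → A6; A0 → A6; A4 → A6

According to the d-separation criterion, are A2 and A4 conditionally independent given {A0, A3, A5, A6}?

No — A2 and A4 are not d-separated given {A0, A3, A5, A6}.

4 paths connect A2 and A4; each must be blocked for d-separation to hold:
  1. A2 ← A1 → A6 ← A4 — A1:fork[open]; A6:collider[open] ⇒ active
  2. A2 ← A1 → A6 ← A0 → A4 — A1:fork[open]; A6:collider[open]; A0:fork[blocks] ⇒ blocked
  3. A2 ← A1 → A3 → A5 → A6 ← A4 — A1:fork[open]; A3:chain[blocks]; A5:chain[blocks]; A6:collider[open] ⇒ blocked
  4. A2 ← A1 → A3 → A5 → A6 ← A0 → A4 — A1:fork[open]; A3:chain[blocks]; A5:chain[blocks]; A6:collider[open]; A0:fork[blocks] ⇒ blocked
Since the path A2 ← A1 → A6 ← A4 is active, A2 and A4 are not d-separated given {A0, A3, A5, A6}.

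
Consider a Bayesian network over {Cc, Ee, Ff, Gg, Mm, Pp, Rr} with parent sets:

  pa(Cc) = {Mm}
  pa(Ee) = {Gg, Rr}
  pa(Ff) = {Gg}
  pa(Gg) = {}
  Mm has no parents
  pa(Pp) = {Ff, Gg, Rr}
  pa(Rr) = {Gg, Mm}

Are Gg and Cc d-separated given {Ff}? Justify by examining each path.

We examine all 4 paths between Gg and Cc:
Path 1: Gg → Pp ← Rr ← Mm → Cc
  Pp is a collider here and neither Pp nor any of its descendants is conditioned on, so the collider stays closed — the path is blocked at Pp.
Path 2: Gg → Ee ← Rr ← Mm → Cc
  Ee is a collider here and neither Ee nor any of its descendants is conditioned on, so the collider stays closed — the path is blocked at Ee.
Path 3: Gg → Rr ← Mm → Cc
  Rr is a collider here and neither Rr nor any of its descendants is conditioned on, so the collider stays closed — the path is blocked at Rr.
Path 4: Gg → Ff → Pp ← Rr ← Mm → Cc
  Ff is a chain here and Ff is conditioned on, so the path is blocked at Ff.
All paths are blocked; Gg ⊥ Cc | {Ff} holds.

Yes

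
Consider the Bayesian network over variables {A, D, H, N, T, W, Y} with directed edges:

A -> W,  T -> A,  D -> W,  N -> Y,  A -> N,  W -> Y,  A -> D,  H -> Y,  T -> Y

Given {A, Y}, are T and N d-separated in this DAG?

No

We examine all 6 paths between T and N:
Path 1: T → A → N
  A is a chain here and A is conditioned on, so the path is blocked at A.
Path 2: T → A → D → W → Y ← N
  A is a chain here and A is conditioned on, so the path is blocked at A.
Path 3: T → A → W → Y ← N
  A is a chain here and A is conditioned on, so the path is blocked at A.
Path 4: T → Y ← N
  Y is a collider and Y is conditioned on, which opens it — no node blocks this path, so it is active.
Path 5: T → Y ← W ← D ← A → N
  A is a fork here and A is conditioned on, so the path is blocked at A.
Path 6: T → Y ← W ← A → N
  A is a fork here and A is conditioned on, so the path is blocked at A.
At least one path is unblocked, so d-separation fails.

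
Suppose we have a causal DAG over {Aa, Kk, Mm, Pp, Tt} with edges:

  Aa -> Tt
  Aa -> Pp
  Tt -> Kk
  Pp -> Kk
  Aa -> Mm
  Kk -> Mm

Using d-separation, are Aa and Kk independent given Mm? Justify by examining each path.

Enumerating the 3 paths from Aa to Kk and testing each for blocking by {Mm}:
  1. Aa → Mm ← Kk — Mm:collider[open] ⇒ active
  2. Aa → Tt → Kk — Tt:chain[open] ⇒ active
  3. Aa → Pp → Kk — Pp:chain[open] ⇒ active
Because an active path exists, Aa and Kk are not d-separated.

No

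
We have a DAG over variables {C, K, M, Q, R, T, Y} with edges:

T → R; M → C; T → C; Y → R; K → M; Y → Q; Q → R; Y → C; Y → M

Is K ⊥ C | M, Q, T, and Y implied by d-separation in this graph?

We examine all 4 paths between K and C:
  1. K → M → C — M:chain[blocks] ⇒ blocked
  2. K → M ← Y → C — M:collider[open]; Y:fork[blocks] ⇒ blocked
  3. K → M ← Y → R ← T → C — M:collider[open]; Y:fork[blocks]; R:collider[blocks]; T:fork[blocks] ⇒ blocked
  4. K → M ← Y → Q → R ← T → C — M:collider[open]; Y:fork[blocks]; Q:chain[blocks]; R:collider[blocks]; T:fork[blocks] ⇒ blocked
All paths are blocked; K ⊥ C | {M, Q, T, Y} holds.

Yes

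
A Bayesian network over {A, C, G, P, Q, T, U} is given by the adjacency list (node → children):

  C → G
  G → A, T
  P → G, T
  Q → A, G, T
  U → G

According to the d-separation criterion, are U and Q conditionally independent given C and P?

Yes

4 paths connect U and Q; each must be blocked for d-separation to hold:
  1. U → G ← Q — G:collider[blocks] ⇒ blocked
  2. U → G → T ← Q — G:chain[open]; T:collider[blocks] ⇒ blocked
  3. U → G ← P → T ← Q — G:collider[blocks]; P:fork[blocks]; T:collider[blocks] ⇒ blocked
  4. U → G → A ← Q — G:chain[open]; A:collider[blocks] ⇒ blocked
Since every path is blocked, d-separation holds.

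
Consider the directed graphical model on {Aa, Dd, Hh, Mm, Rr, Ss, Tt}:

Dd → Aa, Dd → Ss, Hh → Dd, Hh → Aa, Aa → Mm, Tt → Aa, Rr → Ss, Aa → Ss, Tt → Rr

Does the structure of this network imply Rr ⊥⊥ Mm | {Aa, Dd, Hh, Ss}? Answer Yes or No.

There are 4 undirected paths between Rr and Mm; checking each against the conditioning set {Aa, Dd, Hh, Ss}:
  1. Rr ← Tt → Aa → Mm — Tt:fork[open]; Aa:chain[blocks] ⇒ blocked
  2. Rr → Ss ← Aa → Mm — Ss:collider[open]; Aa:fork[blocks] ⇒ blocked
  3. Rr → Ss ← Dd → Aa → Mm — Ss:collider[open]; Dd:fork[blocks]; Aa:chain[blocks] ⇒ blocked
  4. Rr → Ss ← Dd ← Hh → Aa → Mm — Ss:collider[open]; Dd:chain[blocks]; Hh:fork[blocks]; Aa:chain[blocks] ⇒ blocked
Every path is blocked, so Rr and Mm are d-separated given {Aa, Dd, Hh, Ss}.

Yes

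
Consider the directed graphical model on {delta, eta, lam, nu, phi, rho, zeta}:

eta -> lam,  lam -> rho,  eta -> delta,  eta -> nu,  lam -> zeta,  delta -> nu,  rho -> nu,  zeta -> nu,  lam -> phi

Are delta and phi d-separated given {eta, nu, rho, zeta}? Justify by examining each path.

Yes

Enumerating the 6 paths from delta to phi and testing each for blocking by {eta, nu, rho, zeta}:
Path 1: delta ← eta → lam → phi
  eta is a fork here and eta is conditioned on, so the path is blocked at eta.
Path 2: delta ← eta → nu ← zeta ← lam → phi
  eta is a fork here and eta is conditioned on, so the path is blocked at eta.
Path 3: delta ← eta → nu ← rho ← lam → phi
  eta is a fork here and eta is conditioned on, so the path is blocked at eta.
Path 4: delta → nu ← zeta ← lam → phi
  zeta is a chain here and zeta is conditioned on, so the path is blocked at zeta.
Path 5: delta → nu ← rho ← lam → phi
  rho is a chain here and rho is conditioned on, so the path is blocked at rho.
Path 6: delta → nu ← eta → lam → phi
  eta is a fork here and eta is conditioned on, so the path is blocked at eta.
Since every path is blocked, d-separation holds.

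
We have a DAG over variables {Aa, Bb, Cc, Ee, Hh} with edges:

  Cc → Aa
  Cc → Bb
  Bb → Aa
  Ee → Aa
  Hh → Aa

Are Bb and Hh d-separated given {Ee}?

Yes

We examine all 2 paths between Bb and Hh:
Path 1: Bb → Aa ← Hh
  Aa is a collider here and neither Aa nor any of its descendants is conditioned on, so the collider stays closed — the path is blocked at Aa.
Path 2: Bb ← Cc → Aa ← Hh
  Aa is a collider here and neither Aa nor any of its descendants is conditioned on, so the collider stays closed — the path is blocked at Aa.
Every path is blocked, so Bb and Hh are d-separated given {Ee}.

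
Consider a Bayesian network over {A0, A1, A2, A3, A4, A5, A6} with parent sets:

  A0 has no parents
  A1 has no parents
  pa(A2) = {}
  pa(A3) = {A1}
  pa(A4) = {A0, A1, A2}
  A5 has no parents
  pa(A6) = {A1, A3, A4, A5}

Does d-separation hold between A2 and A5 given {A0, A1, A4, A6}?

There are 3 undirected paths between A2 and A5; checking each against the conditioning set {A0, A1, A4, A6}:
Path 1: A2 → A4 → A6 ← A5
  A4 is a chain here and A4 is conditioned on, so the path is blocked at A4.
Path 2: A2 → A4 ← A1 → A3 → A6 ← A5
  A1 is a fork here and A1 is conditioned on, so the path is blocked at A1.
Path 3: A2 → A4 ← A1 → A6 ← A5
  A1 is a fork here and A1 is conditioned on, so the path is blocked at A1.
Every path is blocked, so A2 and A5 are d-separated given {A0, A1, A4, A6}.

Yes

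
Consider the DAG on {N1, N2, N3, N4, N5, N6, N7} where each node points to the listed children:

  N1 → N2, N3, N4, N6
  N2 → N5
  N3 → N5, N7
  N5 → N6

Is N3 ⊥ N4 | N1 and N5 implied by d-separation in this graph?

We examine all 3 paths between N3 and N4:
Path 1: N3 → N5 ← N2 ← N1 → N4
  N1 is a fork here and N1 is conditioned on, so the path is blocked at N1.
Path 2: N3 → N5 → N6 ← N1 → N4
  N5 is a chain here and N5 is conditioned on, so the path is blocked at N5.
Path 3: N3 ← N1 → N4
  N1 is a fork here and N1 is conditioned on, so the path is blocked at N1.
All paths are blocked; N3 ⊥ N4 | {N1, N5} holds.

Yes — N3 and N4 are d-separated given {N1, N5}.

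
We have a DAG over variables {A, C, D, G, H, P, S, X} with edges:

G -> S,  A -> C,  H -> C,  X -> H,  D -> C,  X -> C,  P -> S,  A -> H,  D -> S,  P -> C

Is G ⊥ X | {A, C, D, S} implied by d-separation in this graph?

6 paths connect G and X; each must be blocked for d-separation to hold:
Path 1: G → S ← P → C ← A → H ← X
  A is a fork here and A is conditioned on, so the path is blocked at A.
Path 2: G → S ← P → C ← H ← X
  S is a collider and S is conditioned on, which opens it; P is a fork and P is not conditioned on; C is a collider and C is conditioned on, which opens it; H is a chain and H is not conditioned on — no node blocks this path, so it is active.
Path 3: G → S ← P → C ← X
  S is a collider and S is conditioned on, which opens it; P is a fork and P is not conditioned on; C is a collider and C is conditioned on, which opens it — no node blocks this path, so it is active.
Path 4: G → S ← D → C ← A → H ← X
  D is a fork here and D is conditioned on, so the path is blocked at D.
Path 5: G → S ← D → C ← H ← X
  D is a fork here and D is conditioned on, so the path is blocked at D.
Path 6: G → S ← D → C ← X
  D is a fork here and D is conditioned on, so the path is blocked at D.
Because an active path exists, G and X are not d-separated.

No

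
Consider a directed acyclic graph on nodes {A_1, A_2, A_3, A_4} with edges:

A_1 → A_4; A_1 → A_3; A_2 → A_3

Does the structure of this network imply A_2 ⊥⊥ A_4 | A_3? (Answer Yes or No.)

There is one path between A_2 and A_4:
Path 1: A_2 → A_3 ← A_1 → A_4
  A_3 is a collider and A_3 is conditioned on, which opens it; A_1 is a fork and A_1 is not conditioned on — no node blocks this path, so it is active.
Because an active path exists, A_2 and A_4 are not d-separated.

No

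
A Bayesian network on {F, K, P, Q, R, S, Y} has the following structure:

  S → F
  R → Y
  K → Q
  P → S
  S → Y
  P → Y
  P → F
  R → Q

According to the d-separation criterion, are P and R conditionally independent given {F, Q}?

Yes

We examine all 3 paths between P and R:
  1. P → Y ← R — Y:collider[blocks] ⇒ blocked
  2. P → S → Y ← R — S:chain[open]; Y:collider[blocks] ⇒ blocked
  3. P → F ← S → Y ← R — F:collider[open]; S:fork[open]; Y:collider[blocks] ⇒ blocked
All paths are blocked; P ⊥ R | {F, Q} holds.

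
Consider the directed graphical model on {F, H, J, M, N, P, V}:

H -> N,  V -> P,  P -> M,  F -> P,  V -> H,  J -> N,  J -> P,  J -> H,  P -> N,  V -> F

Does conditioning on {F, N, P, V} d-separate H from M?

There are 6 undirected paths between H and M; checking each against the conditioning set {F, N, P, V}:
  1. H ← V → F → P → M — V:fork[blocks]; F:chain[blocks]; P:chain[blocks] ⇒ blocked
  2. H ← V → P → M — V:fork[blocks]; P:chain[blocks] ⇒ blocked
  3. H → N ← P → M — N:collider[open]; P:fork[blocks] ⇒ blocked
  4. H → N ← J → P → M — N:collider[open]; J:fork[open]; P:chain[blocks] ⇒ blocked
  5. H ← J → P → M — J:fork[open]; P:chain[blocks] ⇒ blocked
  6. H ← J → N ← P → M — J:fork[open]; N:collider[open]; P:fork[blocks] ⇒ blocked
Since every path is blocked, d-separation holds.

Yes — H and M are d-separated given {F, N, P, V}.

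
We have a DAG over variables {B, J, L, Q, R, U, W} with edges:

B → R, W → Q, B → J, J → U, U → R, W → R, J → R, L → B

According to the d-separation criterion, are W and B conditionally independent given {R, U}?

There are 3 undirected paths between W and B; checking each against the conditioning set {R, U}:
  1. W → R ← U ← J ← B — R:collider[open]; U:chain[blocks]; J:chain[open] ⇒ blocked
  2. W → R ← J ← B — R:collider[open]; J:chain[open] ⇒ active
  3. W → R ← B — R:collider[open] ⇒ active
Because an active path exists, W and B are not d-separated.

No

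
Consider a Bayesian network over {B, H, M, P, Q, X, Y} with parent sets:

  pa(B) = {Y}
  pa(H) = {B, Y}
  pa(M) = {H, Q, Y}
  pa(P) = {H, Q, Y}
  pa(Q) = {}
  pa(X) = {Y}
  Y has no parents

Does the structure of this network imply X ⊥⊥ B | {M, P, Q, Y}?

Yes — X and B are d-separated given {M, P, Q, Y}.

Enumerating the 6 paths from X to B and testing each for blocking by {M, P, Q, Y}:
Path 1: X ← Y → B
  Y is a fork here and Y is conditioned on, so the path is blocked at Y.
Path 2: X ← Y → H ← B
  Y is a fork here and Y is conditioned on, so the path is blocked at Y.
Path 3: X ← Y → P ← H ← B
  Y is a fork here and Y is conditioned on, so the path is blocked at Y.
Path 4: X ← Y → P ← Q → M ← H ← B
  Y is a fork here and Y is conditioned on, so the path is blocked at Y.
Path 5: X ← Y → M ← H ← B
  Y is a fork here and Y is conditioned on, so the path is blocked at Y.
Path 6: X ← Y → M ← Q → P ← H ← B
  Y is a fork here and Y is conditioned on, so the path is blocked at Y.
Since every path is blocked, d-separation holds.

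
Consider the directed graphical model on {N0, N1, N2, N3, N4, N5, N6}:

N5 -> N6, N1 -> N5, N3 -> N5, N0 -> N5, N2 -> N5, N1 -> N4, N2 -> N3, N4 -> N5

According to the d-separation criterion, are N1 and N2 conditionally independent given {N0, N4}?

We examine all 4 paths between N1 and N2:
  1. N1 → N4 → N5 ← N3 ← N2 — N4:chain[blocks]; N5:collider[blocks]; N3:chain[open] ⇒ blocked
  2. N1 → N4 → N5 ← N2 — N4:chain[blocks]; N5:collider[blocks] ⇒ blocked
  3. N1 → N5 ← N3 ← N2 — N5:collider[blocks]; N3:chain[open] ⇒ blocked
  4. N1 → N5 ← N2 — N5:collider[blocks] ⇒ blocked
Every path is blocked, so N1 and N2 are d-separated given {N0, N4}.

Yes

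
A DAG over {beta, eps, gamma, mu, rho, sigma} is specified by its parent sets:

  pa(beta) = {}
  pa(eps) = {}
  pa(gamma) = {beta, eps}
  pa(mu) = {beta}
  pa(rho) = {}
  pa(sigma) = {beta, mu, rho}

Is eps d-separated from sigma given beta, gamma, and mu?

Enumerating the 2 paths from eps to sigma and testing each for blocking by {beta, gamma, mu}:
Path 1: eps → gamma ← beta → mu → sigma
  beta is a fork here and beta is conditioned on, so the path is blocked at beta.
Path 2: eps → gamma ← beta → sigma
  beta is a fork here and beta is conditioned on, so the path is blocked at beta.
Since every path is blocked, d-separation holds.

Yes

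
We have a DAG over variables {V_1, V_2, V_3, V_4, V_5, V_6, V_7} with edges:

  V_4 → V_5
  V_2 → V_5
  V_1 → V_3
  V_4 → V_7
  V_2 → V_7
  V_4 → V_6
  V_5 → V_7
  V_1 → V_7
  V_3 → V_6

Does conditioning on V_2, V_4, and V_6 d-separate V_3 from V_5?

We examine all 6 paths between V_3 and V_5:
  1. V_3 ← V_1 → V_7 ← V_4 → V_5 — V_1:fork[open]; V_7:collider[blocks]; V_4:fork[blocks] ⇒ blocked
  2. V_3 ← V_1 → V_7 ← V_5 — V_1:fork[open]; V_7:collider[blocks] ⇒ blocked
  3. V_3 ← V_1 → V_7 ← V_2 → V_5 — V_1:fork[open]; V_7:collider[blocks]; V_2:fork[blocks] ⇒ blocked
  4. V_3 → V_6 ← V_4 → V_5 — V_6:collider[open]; V_4:fork[blocks] ⇒ blocked
  5. V_3 → V_6 ← V_4 → V_7 ← V_5 — V_6:collider[open]; V_4:fork[blocks]; V_7:collider[blocks] ⇒ blocked
  6. V_3 → V_6 ← V_4 → V_7 ← V_2 → V_5 — V_6:collider[open]; V_4:fork[blocks]; V_7:collider[blocks]; V_2:fork[blocks] ⇒ blocked
Since every path is blocked, d-separation holds.

Yes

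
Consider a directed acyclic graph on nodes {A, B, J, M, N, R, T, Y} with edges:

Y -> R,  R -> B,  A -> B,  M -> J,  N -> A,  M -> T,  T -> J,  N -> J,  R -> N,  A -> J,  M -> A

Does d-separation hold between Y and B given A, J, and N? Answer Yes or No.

5 paths connect Y and B; each must be blocked for d-separation to hold:
Path 1: Y → R → N → A → B
  N is a chain here and N is conditioned on, so the path is blocked at N.
Path 2: Y → R → N → J ← T ← M → A → B
  N is a chain here and N is conditioned on, so the path is blocked at N.
Path 3: Y → R → N → J ← M → A → B
  N is a chain here and N is conditioned on, so the path is blocked at N.
Path 4: Y → R → N → J ← A → B
  N is a chain here and N is conditioned on, so the path is blocked at N.
Path 5: Y → R → B
  R is a chain and R is not conditioned on — no node blocks this path, so it is active.
At least one path is unblocked, so d-separation fails.

No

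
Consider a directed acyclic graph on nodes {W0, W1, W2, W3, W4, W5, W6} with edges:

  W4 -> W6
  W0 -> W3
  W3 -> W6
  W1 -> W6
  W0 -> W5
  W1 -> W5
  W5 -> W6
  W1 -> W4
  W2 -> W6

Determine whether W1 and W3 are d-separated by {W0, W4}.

Enumerating the 6 paths from W1 to W3 and testing each for blocking by {W0, W4}:
Path 1: W1 → W5 → W6 ← W3
  W6 is a collider here and neither W6 nor any of its descendants is conditioned on, so the collider stays closed — the path is blocked at W6.
Path 2: W1 → W5 ← W0 → W3
  W5 is a collider here and neither W5 nor any of its descendants is conditioned on, so the collider stays closed — the path is blocked at W5.
Path 3: W1 → W6 ← W5 ← W0 → W3
  W6 is a collider here and neither W6 nor any of its descendants is conditioned on, so the collider stays closed — the path is blocked at W6.
Path 4: W1 → W6 ← W3
  W6 is a collider here and neither W6 nor any of its descendants is conditioned on, so the collider stays closed — the path is blocked at W6.
Path 5: W1 → W4 → W6 ← W5 ← W0 → W3
  W4 is a chain here and W4 is conditioned on, so the path is blocked at W4.
Path 6: W1 → W4 → W6 ← W3
  W4 is a chain here and W4 is conditioned on, so the path is blocked at W4.
Since every path is blocked, d-separation holds.

Yes — W1 and W3 are d-separated given {W0, W4}.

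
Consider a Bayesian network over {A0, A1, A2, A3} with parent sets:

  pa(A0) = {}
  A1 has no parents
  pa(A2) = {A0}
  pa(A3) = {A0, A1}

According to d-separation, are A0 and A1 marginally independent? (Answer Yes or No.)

There is one path between A0 and A1:
Path 1: A0 → A3 ← A1
  A3 is a collider here and neither A3 nor any of its descendants is conditioned on, so the collider stays closed — the path is blocked at A3.
Every path is blocked, so A0 and A1 are d-separated given ∅.

Yes — A0 and A1 are d-separated given ∅.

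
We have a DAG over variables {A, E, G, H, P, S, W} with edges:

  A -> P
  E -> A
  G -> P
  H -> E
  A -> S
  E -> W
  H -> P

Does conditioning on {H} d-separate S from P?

No

2 paths connect S and P; each must be blocked for d-separation to hold:
  1. S ← A ← E ← H → P — A:chain[open]; E:chain[open]; H:fork[blocks] ⇒ blocked
  2. S ← A → P — A:fork[open] ⇒ active
Since the path S ← A → P is active, S and P are not d-separated given {H}.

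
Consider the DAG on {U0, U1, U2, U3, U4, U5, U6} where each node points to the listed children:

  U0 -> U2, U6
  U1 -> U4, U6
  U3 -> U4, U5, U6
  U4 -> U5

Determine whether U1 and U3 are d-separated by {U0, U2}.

Yes

3 paths connect U1 and U3; each must be blocked for d-separation to hold:
  1. U1 → U4 ← U3 — U4:collider[blocks] ⇒ blocked
  2. U1 → U4 → U5 ← U3 — U4:chain[open]; U5:collider[blocks] ⇒ blocked
  3. U1 → U6 ← U3 — U6:collider[blocks] ⇒ blocked
Every path is blocked, so U1 and U3 are d-separated given {U0, U2}.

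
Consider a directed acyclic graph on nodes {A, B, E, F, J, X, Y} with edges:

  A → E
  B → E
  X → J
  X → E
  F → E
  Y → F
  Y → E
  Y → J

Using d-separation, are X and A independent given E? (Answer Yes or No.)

No — X and A are not d-separated given {E}.

Enumerating the 3 paths from X to A and testing each for blocking by {E}:
Path 1: X → J ← Y → F → E ← A
  J is a collider here and neither J nor any of its descendants is conditioned on, so the collider stays closed — the path is blocked at J.
Path 2: X → J ← Y → E ← A
  J is a collider here and neither J nor any of its descendants is conditioned on, so the collider stays closed — the path is blocked at J.
Path 3: X → E ← A
  E is a collider and E is conditioned on, which opens it — no node blocks this path, so it is active.
Because an active path exists, X and A are not d-separated.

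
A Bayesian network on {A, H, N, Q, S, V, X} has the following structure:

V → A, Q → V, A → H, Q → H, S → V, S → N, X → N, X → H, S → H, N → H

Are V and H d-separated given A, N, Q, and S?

Yes

Enumerating the 5 paths from V to H and testing each for blocking by {A, N, Q, S}:
  1. V ← S → N ← X → H — S:fork[blocks]; N:collider[open]; X:fork[open] ⇒ blocked
  2. V ← S → N → H — S:fork[blocks]; N:chain[blocks] ⇒ blocked
  3. V ← S → H — S:fork[blocks] ⇒ blocked
  4. V ← Q → H — Q:fork[blocks] ⇒ blocked
  5. V → A → H — A:chain[blocks] ⇒ blocked
Since every path is blocked, d-separation holds.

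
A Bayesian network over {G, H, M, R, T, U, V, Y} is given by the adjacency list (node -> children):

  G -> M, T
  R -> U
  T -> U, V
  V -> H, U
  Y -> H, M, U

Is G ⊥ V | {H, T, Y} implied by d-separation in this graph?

Yes — G and V are d-separated given {H, T, Y}.

Enumerating the 6 paths from G to V and testing each for blocking by {H, T, Y}:
Path 1: G → M ← Y → U ← V
  M is a collider here and neither M nor any of its descendants is conditioned on, so the collider stays closed — the path is blocked at M.
Path 2: G → M ← Y → U ← T → V
  M is a collider here and neither M nor any of its descendants is conditioned on, so the collider stays closed — the path is blocked at M.
Path 3: G → M ← Y → H ← V
  M is a collider here and neither M nor any of its descendants is conditioned on, so the collider stays closed — the path is blocked at M.
Path 4: G → T → U ← V
  T is a chain here and T is conditioned on, so the path is blocked at T.
Path 5: G → T → U ← Y → H ← V
  T is a chain here and T is conditioned on, so the path is blocked at T.
Path 6: G → T → V
  T is a chain here and T is conditioned on, so the path is blocked at T.
All paths are blocked; G ⊥ V | {H, T, Y} holds.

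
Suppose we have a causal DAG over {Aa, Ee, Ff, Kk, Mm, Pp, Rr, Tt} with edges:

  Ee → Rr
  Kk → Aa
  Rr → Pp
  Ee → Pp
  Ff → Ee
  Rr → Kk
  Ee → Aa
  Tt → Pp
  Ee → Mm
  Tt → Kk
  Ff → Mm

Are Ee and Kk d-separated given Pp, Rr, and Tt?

Yes

We examine all 5 paths between Ee and Kk:
Path 1: Ee → Aa ← Kk
  Aa is a collider here and neither Aa nor any of its descendants is conditioned on, so the collider stays closed — the path is blocked at Aa.
Path 2: Ee → Rr → Kk
  Rr is a chain here and Rr is conditioned on, so the path is blocked at Rr.
Path 3: Ee → Rr → Pp ← Tt → Kk
  Rr is a chain here and Rr is conditioned on, so the path is blocked at Rr.
Path 4: Ee → Pp ← Rr → Kk
  Rr is a fork here and Rr is conditioned on, so the path is blocked at Rr.
Path 5: Ee → Pp ← Tt → Kk
  Tt is a fork here and Tt is conditioned on, so the path is blocked at Tt.
All paths are blocked; Ee ⊥ Kk | {Pp, Rr, Tt} holds.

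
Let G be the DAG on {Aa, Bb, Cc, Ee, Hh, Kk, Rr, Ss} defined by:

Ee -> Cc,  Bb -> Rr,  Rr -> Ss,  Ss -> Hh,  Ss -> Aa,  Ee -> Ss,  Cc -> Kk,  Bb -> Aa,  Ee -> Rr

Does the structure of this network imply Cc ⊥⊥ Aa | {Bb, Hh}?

4 paths connect Cc and Aa; each must be blocked for d-separation to hold:
Path 1: Cc ← Ee → Ss → Aa
  Ee is a fork and Ee is not conditioned on; Ss is a chain and Ss is not conditioned on — no node blocks this path, so it is active.
Path 2: Cc ← Ee → Ss ← Rr ← Bb → Aa
  Bb is a fork here and Bb is conditioned on, so the path is blocked at Bb.
Path 3: Cc ← Ee → Rr → Ss → Aa
  Ee is a fork and Ee is not conditioned on; Rr is a chain and Rr is not conditioned on; Ss is a chain and Ss is not conditioned on — no node blocks this path, so it is active.
Path 4: Cc ← Ee → Rr ← Bb → Aa
  Bb is a fork here and Bb is conditioned on, so the path is blocked at Bb.
Because an active path exists, Cc and Aa are not d-separated.

No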